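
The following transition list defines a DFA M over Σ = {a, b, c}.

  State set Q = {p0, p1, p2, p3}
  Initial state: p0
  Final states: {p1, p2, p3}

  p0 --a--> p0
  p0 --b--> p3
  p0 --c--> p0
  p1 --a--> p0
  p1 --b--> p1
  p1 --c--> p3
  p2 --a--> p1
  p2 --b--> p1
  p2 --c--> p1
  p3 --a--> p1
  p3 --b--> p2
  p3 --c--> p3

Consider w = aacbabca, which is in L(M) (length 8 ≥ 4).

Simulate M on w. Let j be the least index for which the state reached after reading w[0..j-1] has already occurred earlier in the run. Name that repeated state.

p0

State sequence: p0 -a-> p0 -a-> p0 -c-> p0 -b-> p3 -a-> p1 -b-> p1 -c-> p3 -a-> p1
First repeat at step 1: p0 was already visited.

The earliest repeat is at step j = 1: M is in p0, which it already visited at step i = 0.
Pumping length from the standard proof: p = 4 (the number of states). The repeated state found above gives |xy| = j ≤ 4 and |y| = j − i ≥ 1.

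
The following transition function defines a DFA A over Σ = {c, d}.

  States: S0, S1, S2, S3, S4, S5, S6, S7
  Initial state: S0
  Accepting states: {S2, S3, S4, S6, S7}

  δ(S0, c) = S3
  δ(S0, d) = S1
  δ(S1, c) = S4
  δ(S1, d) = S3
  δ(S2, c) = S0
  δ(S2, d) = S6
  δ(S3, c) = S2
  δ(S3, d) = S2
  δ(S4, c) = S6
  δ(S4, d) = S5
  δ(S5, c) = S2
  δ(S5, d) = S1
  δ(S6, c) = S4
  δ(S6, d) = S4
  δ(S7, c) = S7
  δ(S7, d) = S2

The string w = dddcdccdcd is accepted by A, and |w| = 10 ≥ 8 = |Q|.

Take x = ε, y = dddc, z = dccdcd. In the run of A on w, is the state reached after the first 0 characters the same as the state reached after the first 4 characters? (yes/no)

State sequence: S0 -d-> S1 -d-> S3 -d-> S2 -c-> S0

After x (step 0): S0. After xy (step 4): S0.
They match, so y = dddc drives A around a cycle from S0 back to itself; pumping y any number of times keeps A in S0 before reading z, and xyⁱz ∈ L(A) for every i ≥ 0.

yes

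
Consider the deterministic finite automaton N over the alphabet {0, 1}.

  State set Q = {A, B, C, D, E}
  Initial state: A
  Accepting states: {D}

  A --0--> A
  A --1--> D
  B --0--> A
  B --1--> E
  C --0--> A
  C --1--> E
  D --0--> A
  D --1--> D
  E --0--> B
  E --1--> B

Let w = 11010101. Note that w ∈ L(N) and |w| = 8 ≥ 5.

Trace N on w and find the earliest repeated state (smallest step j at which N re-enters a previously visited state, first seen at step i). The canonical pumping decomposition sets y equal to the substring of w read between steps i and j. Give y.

Run of N on w = 1 1 0 1 0 1 0 1:
  step 0: A  (start)
  step 1: D  (read 1: A→D)
  step 2: D  (read 1: D→D)   ← first repeat (D seen earlier)
  step 3: A  (read 0: D→A)
  step 4: D  (read 1: A→D)
  step 5: A  (read 0: D→A)
  step 6: D  (read 1: A→D)
  step 7: A  (read 0: D→A)
  step 8: D  (read 1: A→D)

So i = 1, j = 2, giving x = w[0:1] = 1, y = w[1:2] = 1, z = w[2:8] = 010101.
Check: |xy| = 2 ≤ 5 and |y| = 1 ≥ 1. Reading y takes N from D back to D, so every xyⁱz is accepted.

1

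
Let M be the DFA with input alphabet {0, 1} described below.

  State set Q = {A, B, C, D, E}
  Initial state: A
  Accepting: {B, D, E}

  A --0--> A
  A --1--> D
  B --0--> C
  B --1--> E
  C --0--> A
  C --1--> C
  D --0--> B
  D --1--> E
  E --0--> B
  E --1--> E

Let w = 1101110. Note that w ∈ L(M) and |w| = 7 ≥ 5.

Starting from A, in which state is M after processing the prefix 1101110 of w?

B

State sequence: A -1-> D -1-> E -0-> B -1-> E -1-> E -1-> E -0-> B

After reading 7 characters, M is in state B.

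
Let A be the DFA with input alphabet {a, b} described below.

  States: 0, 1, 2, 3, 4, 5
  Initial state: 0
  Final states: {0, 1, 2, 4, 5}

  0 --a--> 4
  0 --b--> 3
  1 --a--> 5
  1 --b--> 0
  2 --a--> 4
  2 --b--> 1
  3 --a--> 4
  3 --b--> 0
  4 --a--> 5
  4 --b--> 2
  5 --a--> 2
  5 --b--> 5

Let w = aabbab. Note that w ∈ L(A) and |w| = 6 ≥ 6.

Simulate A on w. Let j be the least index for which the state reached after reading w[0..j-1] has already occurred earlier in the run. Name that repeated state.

5

State sequence: 0 -a-> 4 -a-> 5 -b-> 5 -b-> 5 -a-> 2 -b-> 1
First repeat at step 3: 5 was already visited.

The earliest repeat is at step j = 3: A is in 5, which it already visited at step i = 2.
With |Q| = 6, pigeonhole forces a state repeat no later than step 6; the substring read between the first and second visits to that state can be pumped.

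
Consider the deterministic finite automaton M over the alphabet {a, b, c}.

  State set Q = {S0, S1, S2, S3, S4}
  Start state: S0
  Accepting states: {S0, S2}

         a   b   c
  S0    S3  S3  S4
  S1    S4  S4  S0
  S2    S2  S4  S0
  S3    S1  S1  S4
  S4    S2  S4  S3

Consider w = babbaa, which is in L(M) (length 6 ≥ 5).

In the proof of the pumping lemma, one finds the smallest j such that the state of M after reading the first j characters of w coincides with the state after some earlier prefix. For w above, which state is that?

S4

Run of M on w = b a b b a a:
  step 0: S0  (start)
  step 1: S3  (read b: S0→S3)
  step 2: S1  (read a: S3→S1)
  step 3: S4  (read b: S1→S4)
  step 4: S4  (read b: S4→S4)   ← first repeat (S4 seen earlier)
  step 5: S2  (read a: S4→S2)
  step 6: S2  (read a: S2→S2)

The earliest repeat is at step j = 4: M is in S4, which it already visited at step i = 3.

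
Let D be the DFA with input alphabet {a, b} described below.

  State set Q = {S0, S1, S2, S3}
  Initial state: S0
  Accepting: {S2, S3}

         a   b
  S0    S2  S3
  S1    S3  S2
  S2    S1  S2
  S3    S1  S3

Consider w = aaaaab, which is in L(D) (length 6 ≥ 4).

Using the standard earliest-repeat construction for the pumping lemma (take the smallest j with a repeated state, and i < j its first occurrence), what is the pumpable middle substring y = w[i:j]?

aa

Run of D on w = a a a a a b:
  step 0: S0  (start)
  step 1: S2  (read a: S0→S2)
  step 2: S1  (read a: S2→S1)
  step 3: S3  (read a: S1→S3)
  step 4: S1  (read a: S3→S1)   ← first repeat (S1 seen earlier)
  step 5: S3  (read a: S1→S3)
  step 6: S3  (read b: S3→S3)

So i = 2, j = 4, giving x = w[0:2] = aa, y = w[2:4] = aa, z = w[4:6] = ab.
Check: |xy| = 4 ≤ 4 and |y| = 2 ≥ 1. Reading y takes D from S1 back to S1, so every xyⁱz is accepted.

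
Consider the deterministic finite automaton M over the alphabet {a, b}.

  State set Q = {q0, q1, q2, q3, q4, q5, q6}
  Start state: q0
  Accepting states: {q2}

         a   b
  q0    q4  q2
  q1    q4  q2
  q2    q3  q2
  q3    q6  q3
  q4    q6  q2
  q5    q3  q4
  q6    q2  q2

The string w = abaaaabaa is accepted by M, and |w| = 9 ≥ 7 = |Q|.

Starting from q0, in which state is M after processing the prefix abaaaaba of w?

q6

State sequence: q0 -a-> q4 -b-> q2 -a-> q3 -a-> q6 -a-> q2 -a-> q3 -b-> q3 -a-> q6

After reading 8 characters, M is in state q6.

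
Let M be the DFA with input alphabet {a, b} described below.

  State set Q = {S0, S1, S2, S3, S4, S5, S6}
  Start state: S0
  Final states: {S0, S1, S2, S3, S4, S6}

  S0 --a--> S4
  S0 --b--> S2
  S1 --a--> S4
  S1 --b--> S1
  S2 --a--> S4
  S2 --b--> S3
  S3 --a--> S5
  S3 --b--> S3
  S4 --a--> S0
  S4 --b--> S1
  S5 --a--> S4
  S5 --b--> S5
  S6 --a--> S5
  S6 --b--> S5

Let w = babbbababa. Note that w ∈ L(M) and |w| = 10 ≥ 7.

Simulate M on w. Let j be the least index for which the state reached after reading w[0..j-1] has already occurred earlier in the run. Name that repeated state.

S1

State sequence: S0 -b-> S2 -a-> S4 -b-> S1 -b-> S1 -b-> S1 -a-> S4 -b-> S1 -a-> S4 -b-> S1 -a-> S4
First repeat at step 4: S1 was already visited.

The earliest repeat is at step j = 4: M is in S1, which it already visited at step i = 3.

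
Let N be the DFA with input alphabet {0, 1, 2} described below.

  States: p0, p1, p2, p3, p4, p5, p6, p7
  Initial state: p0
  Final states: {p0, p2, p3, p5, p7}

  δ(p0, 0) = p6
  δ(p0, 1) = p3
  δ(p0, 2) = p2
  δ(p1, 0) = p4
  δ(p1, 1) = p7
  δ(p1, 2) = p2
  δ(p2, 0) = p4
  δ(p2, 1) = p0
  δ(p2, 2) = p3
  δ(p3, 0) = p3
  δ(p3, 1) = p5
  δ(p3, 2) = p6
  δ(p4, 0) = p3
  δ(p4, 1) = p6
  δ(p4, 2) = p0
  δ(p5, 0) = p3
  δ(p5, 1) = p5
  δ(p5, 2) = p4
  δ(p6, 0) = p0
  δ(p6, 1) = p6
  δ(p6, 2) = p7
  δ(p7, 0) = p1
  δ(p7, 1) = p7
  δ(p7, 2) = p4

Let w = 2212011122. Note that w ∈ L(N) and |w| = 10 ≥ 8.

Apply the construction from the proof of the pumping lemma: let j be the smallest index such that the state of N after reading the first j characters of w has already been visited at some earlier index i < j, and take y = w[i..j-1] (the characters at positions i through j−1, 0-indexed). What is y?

120

State sequence: p0 -2-> p2 -2-> p3 -1-> p5 -2-> p4 -0-> p3 -1-> p5 -1-> p5 -1-> p5 -2-> p4 -2-> p0
First repeat at step 5: p3 was already visited.

So i = 2, j = 5, giving x = w[0:2] = 22, y = w[2:5] = 120, z = w[5:10] = 11122.
Check: |xy| = 5 ≤ 8 and |y| = 3 ≥ 1. Reading y takes N from p3 back to p3, so every xyⁱz is accepted.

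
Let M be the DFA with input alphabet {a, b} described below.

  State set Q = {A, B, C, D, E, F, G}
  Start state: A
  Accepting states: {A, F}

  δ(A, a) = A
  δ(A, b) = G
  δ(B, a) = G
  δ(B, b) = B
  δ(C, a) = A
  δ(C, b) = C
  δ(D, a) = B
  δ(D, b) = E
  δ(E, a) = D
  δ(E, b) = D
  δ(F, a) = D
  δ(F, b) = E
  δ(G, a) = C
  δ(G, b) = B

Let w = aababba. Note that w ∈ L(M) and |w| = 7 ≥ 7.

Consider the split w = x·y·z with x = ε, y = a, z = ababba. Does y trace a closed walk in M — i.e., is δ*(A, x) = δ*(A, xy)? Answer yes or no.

Run of M on the first 1 characters of w = a:
  step 0: A  (start)
  step 1: A  (read a: A→A)

After x (step 0): A. After xy (step 1): A.
They match, so y = a drives M around a cycle from A back to itself; pumping y any number of times keeps M in A before reading z, and xyⁱz ∈ L(M) for every i ≥ 0.

yes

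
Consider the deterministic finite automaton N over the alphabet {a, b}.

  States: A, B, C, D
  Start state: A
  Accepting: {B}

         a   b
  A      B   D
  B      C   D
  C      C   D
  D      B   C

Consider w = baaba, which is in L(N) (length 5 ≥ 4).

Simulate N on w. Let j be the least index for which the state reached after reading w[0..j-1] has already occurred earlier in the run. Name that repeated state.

D

State sequence: A -b-> D -a-> B -a-> C -b-> D -a-> B
First repeat at step 4: D was already visited.

The earliest repeat is at step j = 4: N is in D, which it already visited at step i = 1.
Since N has 4 states, any run of length ≥ 4 visits 4+1 states, so by pigeonhole some state repeats within the first 4 steps — that repeat gives the pumpable loop.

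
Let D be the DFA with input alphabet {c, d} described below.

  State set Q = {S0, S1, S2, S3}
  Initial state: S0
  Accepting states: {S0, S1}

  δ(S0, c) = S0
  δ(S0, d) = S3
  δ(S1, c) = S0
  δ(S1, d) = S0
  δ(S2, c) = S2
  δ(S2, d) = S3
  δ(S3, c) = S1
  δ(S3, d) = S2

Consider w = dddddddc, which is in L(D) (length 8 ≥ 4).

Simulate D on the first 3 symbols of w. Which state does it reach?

State sequence: S0 -d-> S3 -d-> S2 -d-> S3

After reading 3 characters, D is in state S3.
(This kind of state-tracing is the core of the pumping-lemma construction: with 4 states, pigeonhole forces a repeat within the first 4 steps.)

S3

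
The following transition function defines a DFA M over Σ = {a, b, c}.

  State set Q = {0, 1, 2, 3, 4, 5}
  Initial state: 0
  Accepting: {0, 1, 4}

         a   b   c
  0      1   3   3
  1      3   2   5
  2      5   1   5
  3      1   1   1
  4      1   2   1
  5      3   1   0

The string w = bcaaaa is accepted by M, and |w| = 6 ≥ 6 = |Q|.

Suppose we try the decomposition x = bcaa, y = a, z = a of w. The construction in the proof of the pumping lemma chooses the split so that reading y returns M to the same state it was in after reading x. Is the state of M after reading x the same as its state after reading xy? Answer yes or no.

no

Run of M on the first 5 characters of w = b c a a a:
  step 0: 0  (start)
  step 1: 3  (read b: 0→3)
  step 2: 1  (read c: 3→1)
  step 3: 3  (read a: 1→3)
  step 4: 1  (read a: 3→1)
  step 5: 3  (read a: 1→3)

After x (step 4): 1. After xy (step 5): 3.
They differ (1 ≠ 3), so y is not a cycle from the state after x; this split is not the one the pumping-lemma construction produces, and pumping y need not keep the string in L(M).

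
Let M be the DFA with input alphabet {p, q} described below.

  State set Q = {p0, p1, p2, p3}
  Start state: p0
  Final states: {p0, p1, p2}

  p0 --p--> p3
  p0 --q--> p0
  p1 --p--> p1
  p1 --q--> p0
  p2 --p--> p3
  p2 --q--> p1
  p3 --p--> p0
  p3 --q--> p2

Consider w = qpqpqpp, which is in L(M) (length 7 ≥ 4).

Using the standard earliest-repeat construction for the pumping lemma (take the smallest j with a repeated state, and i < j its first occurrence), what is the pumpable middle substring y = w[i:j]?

State sequence: p0 -q-> p0 -p-> p3 -q-> p2 -p-> p3 -q-> p2 -p-> p3 -p-> p0
First repeat at step 1: p0 was already visited.

So i = 0, j = 1, giving x = w[0:0] = ε, y = w[0:1] = q, z = w[1:7] = pqpqpp.
Check: |xy| = 1 ≤ 4 and |y| = 1 ≥ 1. Reading y takes M from p0 back to p0, so every xyⁱz is accepted.

q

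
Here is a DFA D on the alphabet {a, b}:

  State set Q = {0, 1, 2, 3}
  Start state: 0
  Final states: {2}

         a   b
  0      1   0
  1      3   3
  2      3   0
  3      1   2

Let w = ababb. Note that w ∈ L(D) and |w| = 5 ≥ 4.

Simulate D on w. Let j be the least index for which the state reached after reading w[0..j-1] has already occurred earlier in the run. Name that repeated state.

1

Run of D on w = a b a b b:
  step 0: 0  (start)
  step 1: 1  (read a: 0→1)
  step 2: 3  (read b: 1→3)
  step 3: 1  (read a: 3→1)   ← first repeat (1 seen earlier)
  step 4: 3  (read b: 1→3)
  step 5: 2  (read b: 3→2)

The earliest repeat is at step j = 3: D is in 1, which it already visited at step i = 1.
With |Q| = 4, pigeonhole forces a state repeat no later than step 4; the substring read between the first and second visits to that state can be pumped.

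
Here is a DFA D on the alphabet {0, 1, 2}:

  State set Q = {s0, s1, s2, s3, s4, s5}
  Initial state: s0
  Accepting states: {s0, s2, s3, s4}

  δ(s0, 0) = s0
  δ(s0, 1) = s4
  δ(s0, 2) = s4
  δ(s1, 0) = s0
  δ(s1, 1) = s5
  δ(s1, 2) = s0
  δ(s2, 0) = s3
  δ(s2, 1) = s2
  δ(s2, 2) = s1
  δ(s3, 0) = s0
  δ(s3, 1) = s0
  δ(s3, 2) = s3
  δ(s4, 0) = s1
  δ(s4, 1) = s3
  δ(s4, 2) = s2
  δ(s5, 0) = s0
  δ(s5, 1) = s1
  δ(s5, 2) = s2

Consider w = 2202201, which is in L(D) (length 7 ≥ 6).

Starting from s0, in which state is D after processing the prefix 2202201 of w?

Run of D on the first 7 characters of w = 2 2 0 2 2 0 1:
  step 0: s0  (start)
  step 1: s4  (read 2: s0→s4)
  step 2: s2  (read 2: s4→s2)
  step 3: s3  (read 0: s2→s3)
  step 4: s3  (read 2: s3→s3)
  step 5: s3  (read 2: s3→s3)
  step 6: s0  (read 0: s3→s0)
  step 7: s4  (read 1: s0→s4)

After reading 7 characters, D is in state s4.

s4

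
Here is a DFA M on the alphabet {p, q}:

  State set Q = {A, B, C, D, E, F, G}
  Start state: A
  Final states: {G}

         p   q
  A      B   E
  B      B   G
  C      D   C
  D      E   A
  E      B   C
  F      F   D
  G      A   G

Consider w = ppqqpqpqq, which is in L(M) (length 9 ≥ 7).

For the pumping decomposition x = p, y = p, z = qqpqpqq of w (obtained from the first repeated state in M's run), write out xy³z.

xy^3z = p·p·p·p·qqpqpqq = ppppqqpqpqq.
Reading y = p takes M from B back to B, so after x·y·y·y the machine is still in B, and z then leads to the accepting state G. Hence ppppqqpqpqq ∈ L(M).

ppppqqpqpqq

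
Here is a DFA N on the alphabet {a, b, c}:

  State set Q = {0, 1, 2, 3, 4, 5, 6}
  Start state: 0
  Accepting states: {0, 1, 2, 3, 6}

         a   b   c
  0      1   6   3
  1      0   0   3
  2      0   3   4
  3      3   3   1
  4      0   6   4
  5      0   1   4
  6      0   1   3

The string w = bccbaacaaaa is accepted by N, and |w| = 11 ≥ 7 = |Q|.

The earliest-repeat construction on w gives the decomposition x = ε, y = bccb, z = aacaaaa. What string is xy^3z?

xy^3z = ε·bccb·bccb·bccb·aacaaaa = bccbbccbbccbaacaaaa.
Reading y = bccb takes N from 0 back to 0, so after x·y·y·y the machine is still in 0, and z then leads to the accepting state 3. Hence bccbbccbbccbaacaaaa ∈ L(N).

bccbbccbbccbaacaaaa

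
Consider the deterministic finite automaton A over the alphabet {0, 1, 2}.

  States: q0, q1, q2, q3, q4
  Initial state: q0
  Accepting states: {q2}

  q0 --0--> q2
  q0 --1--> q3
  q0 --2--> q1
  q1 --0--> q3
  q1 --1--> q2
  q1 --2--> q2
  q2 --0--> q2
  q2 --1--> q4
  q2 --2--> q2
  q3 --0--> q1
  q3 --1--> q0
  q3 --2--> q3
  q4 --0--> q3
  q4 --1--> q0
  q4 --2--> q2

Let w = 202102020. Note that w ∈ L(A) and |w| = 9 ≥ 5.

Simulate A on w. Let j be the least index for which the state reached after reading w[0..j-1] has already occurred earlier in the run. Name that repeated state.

State sequence: q0 -2-> q1 -0-> q3 -2-> q3 -1-> q0 -0-> q2 -2-> q2 -0-> q2 -2-> q2 -0-> q2
First repeat at step 3: q3 was already visited.

The earliest repeat is at step j = 3: A is in q3, which it already visited at step i = 2.

q3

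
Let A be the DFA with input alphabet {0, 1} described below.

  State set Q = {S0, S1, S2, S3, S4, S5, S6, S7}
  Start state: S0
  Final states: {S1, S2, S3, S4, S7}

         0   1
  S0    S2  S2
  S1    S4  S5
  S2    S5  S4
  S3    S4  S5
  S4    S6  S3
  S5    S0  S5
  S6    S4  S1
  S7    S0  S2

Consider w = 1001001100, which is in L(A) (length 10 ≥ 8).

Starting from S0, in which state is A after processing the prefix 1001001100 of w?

S4

Run of A on the first 10 characters of w = 1 0 0 1 0 0 1 1 0 0:
  step 0: S0  (start)
  step 1: S2  (read 1: S0→S2)
  step 2: S5  (read 0: S2→S5)
  step 3: S0  (read 0: S5→S0)
  step 4: S2  (read 1: S0→S2)
  step 5: S5  (read 0: S2→S5)
  step 6: S0  (read 0: S5→S0)
  step 7: S2  (read 1: S0→S2)
  step 8: S4  (read 1: S2→S4)
  step 9: S6  (read 0: S4→S6)
  step 10: S4  (read 0: S6→S4)

After reading 10 characters, A is in state S4.
(This kind of state-tracing is the core of the pumping-lemma construction: with 8 states, pigeonhole forces a repeat within the first 8 steps.)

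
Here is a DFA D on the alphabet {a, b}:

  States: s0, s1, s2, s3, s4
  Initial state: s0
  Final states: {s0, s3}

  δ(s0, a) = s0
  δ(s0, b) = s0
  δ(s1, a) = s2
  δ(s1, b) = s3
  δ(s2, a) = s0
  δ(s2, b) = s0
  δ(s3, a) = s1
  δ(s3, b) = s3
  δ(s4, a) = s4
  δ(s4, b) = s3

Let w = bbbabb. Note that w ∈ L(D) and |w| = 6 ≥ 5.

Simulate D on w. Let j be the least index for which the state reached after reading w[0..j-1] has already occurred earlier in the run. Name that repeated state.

s0

State sequence: s0 -b-> s0 -b-> s0 -b-> s0 -a-> s0 -b-> s0 -b-> s0
First repeat at step 1: s0 was already visited.

The earliest repeat is at step j = 1: D is in s0, which it already visited at step i = 0.
With |Q| = 5, pigeonhole forces a state repeat no later than step 5; the substring read between the first and second visits to that state can be pumped.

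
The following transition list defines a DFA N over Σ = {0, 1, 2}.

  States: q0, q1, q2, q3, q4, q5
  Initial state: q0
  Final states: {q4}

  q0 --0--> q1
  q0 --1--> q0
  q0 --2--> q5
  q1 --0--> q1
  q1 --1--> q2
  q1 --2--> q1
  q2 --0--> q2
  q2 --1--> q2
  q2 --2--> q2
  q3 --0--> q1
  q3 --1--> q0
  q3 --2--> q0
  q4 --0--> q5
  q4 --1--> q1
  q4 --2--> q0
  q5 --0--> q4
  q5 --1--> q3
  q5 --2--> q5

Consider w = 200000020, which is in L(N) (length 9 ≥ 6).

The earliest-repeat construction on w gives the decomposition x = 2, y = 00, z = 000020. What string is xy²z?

xy^2z = 2·00·00·000020 = 20000000020.
Reading y = 00 takes N from q5 back to q5, so after x·y·y the machine is still in q5, and z then leads to the accepting state q4. Hence 20000000020 ∈ L(N).

20000000020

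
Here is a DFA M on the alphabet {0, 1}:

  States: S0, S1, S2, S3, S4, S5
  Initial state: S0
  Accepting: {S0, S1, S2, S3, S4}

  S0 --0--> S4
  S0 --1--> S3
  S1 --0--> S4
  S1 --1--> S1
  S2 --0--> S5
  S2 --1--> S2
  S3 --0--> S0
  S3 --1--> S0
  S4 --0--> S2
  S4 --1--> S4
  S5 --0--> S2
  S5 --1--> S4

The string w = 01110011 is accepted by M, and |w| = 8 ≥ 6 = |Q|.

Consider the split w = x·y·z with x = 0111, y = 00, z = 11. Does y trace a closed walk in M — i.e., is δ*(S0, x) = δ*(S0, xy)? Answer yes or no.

no

Run of M on the first 6 characters of w = 0 1 1 1 0 0:
  step 0: S0  (start)
  step 1: S4  (read 0: S0→S4)
  step 2: S4  (read 1: S4→S4)
  step 3: S4  (read 1: S4→S4)
  step 4: S4  (read 1: S4→S4)
  step 5: S2  (read 0: S4→S2)
  step 6: S5  (read 0: S2→S5)

After x (step 4): S4. After xy (step 6): S5.
They differ (S4 ≠ S5), so y is not a cycle from the state after x; this split is not the one the pumping-lemma construction produces, and pumping y need not keep the string in L(M).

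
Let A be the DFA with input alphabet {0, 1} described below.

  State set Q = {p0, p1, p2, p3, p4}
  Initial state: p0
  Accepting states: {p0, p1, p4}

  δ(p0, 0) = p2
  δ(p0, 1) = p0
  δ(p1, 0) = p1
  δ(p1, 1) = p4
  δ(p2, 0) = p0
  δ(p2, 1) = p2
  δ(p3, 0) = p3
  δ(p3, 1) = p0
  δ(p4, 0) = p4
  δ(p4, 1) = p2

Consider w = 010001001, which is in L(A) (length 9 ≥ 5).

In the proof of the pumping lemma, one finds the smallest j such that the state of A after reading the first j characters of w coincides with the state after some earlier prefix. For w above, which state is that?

p2

Run of A on w = 0 1 0 0 0 1 0 0 1:
  step 0: p0  (start)
  step 1: p2  (read 0: p0→p2)
  step 2: p2  (read 1: p2→p2)   ← first repeat (p2 seen earlier)
  step 3: p0  (read 0: p2→p0)
  step 4: p2  (read 0: p0→p2)
  step 5: p0  (read 0: p2→p0)
  step 6: p0  (read 1: p0→p0)
  step 7: p2  (read 0: p0→p2)
  step 8: p0  (read 0: p2→p0)
  step 9: p0  (read 1: p0→p0)

The earliest repeat is at step j = 2: A is in p2, which it already visited at step i = 1.
Pumping length from the standard proof: p = 5 (the number of states). The repeated state found above gives |xy| = j ≤ 5 and |y| = j − i ≥ 1.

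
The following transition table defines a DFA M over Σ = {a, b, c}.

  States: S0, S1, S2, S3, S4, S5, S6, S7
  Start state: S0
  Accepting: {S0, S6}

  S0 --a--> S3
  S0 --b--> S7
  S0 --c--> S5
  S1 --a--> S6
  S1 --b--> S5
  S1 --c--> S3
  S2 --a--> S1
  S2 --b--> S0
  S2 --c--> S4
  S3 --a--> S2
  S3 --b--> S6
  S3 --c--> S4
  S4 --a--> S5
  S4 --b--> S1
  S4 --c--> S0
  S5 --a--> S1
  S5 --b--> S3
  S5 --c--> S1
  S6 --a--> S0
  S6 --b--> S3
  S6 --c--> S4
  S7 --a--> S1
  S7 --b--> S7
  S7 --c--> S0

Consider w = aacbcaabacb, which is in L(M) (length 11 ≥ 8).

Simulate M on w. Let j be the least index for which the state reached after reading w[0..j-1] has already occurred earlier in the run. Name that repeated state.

State sequence: S0 -a-> S3 -a-> S2 -c-> S4 -b-> S1 -c-> S3 -a-> S2 -a-> S1 -b-> S5 -a-> S1 -c-> S3 -b-> S6
First repeat at step 5: S3 was already visited.

The earliest repeat is at step j = 5: M is in S3, which it already visited at step i = 1.

S3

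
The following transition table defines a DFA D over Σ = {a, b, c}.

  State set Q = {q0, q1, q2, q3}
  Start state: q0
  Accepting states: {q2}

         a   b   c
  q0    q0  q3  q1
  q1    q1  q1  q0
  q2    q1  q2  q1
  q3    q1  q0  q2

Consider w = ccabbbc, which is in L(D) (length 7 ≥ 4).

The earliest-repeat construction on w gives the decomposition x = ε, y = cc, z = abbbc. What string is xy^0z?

abbbc

xy⁰z = xz = ε·abbbc = abbbc.
Reading y = cc takes D from q0 back to q0, so after x the machine is still in q0, and z then leads to the accepting state q2. Hence abbbc ∈ L(D).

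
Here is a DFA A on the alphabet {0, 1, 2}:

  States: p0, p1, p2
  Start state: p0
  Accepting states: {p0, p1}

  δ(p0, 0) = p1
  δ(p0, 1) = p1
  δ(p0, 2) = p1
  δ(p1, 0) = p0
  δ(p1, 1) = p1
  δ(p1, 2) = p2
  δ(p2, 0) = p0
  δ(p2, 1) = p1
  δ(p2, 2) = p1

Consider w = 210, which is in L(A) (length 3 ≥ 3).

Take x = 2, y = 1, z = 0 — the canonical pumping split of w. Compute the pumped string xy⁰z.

xy⁰z = xz = 2·0 = 20.
Reading y = 1 takes A from p1 back to p1, so after x the machine is still in p1, and z then leads to the accepting state p0. Hence 20 ∈ L(A).

20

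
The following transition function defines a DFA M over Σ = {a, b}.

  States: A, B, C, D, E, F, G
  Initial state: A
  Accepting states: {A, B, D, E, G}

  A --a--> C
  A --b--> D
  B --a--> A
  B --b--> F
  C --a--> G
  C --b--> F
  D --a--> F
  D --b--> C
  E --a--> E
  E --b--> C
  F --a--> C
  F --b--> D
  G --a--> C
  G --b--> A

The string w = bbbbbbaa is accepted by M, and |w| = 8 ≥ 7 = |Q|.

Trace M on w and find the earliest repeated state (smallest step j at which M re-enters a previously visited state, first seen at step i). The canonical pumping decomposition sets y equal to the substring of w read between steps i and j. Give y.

bbb

Run of M on w = b b b b b b a a:
  step 0: A  (start)
  step 1: D  (read b: A→D)
  step 2: C  (read b: D→C)
  step 3: F  (read b: C→F)
  step 4: D  (read b: F→D)   ← first repeat (D seen earlier)
  step 5: C  (read b: D→C)
  step 6: F  (read b: C→F)
  step 7: C  (read a: F→C)
  step 8: G  (read a: C→G)

So i = 1, j = 4, giving x = w[0:1] = b, y = w[1:4] = bbb, z = w[4:8] = bbaa.
Check: |xy| = 4 ≤ 7 and |y| = 3 ≥ 1. Reading y takes M from D back to D, so every xyⁱz is accepted.
Since M has 7 states, any run of length ≥ 7 visits 7+1 states, so by pigeonhole some state repeats within the first 7 steps — that repeat gives the pumpable loop.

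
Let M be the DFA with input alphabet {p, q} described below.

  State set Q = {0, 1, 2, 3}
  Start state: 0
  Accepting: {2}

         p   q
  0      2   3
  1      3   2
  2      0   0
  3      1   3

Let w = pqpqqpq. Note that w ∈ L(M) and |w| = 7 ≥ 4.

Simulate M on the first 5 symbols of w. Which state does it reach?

3

Run of M on the first 5 characters of w = p q p q q:
  step 0: 0  (start)
  step 1: 2  (read p: 0→2)
  step 2: 0  (read q: 2→0)
  step 3: 2  (read p: 0→2)
  step 4: 0  (read q: 2→0)
  step 5: 3  (read q: 0→3)

After reading 5 characters, M is in state 3.
(This kind of state-tracing is the core of the pumping-lemma construction: with 4 states, pigeonhole forces a repeat within the first 4 steps.)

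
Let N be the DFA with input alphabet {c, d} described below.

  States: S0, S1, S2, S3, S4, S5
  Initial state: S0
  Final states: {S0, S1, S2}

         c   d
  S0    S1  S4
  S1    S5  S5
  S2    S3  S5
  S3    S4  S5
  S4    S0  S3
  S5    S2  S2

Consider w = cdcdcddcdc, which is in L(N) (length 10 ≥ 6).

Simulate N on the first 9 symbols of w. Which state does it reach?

S5

Run of N on the first 9 characters of w = c d c d c d d c d:
  step 0: S0  (start)
  step 1: S1  (read c: S0→S1)
  step 2: S5  (read d: S1→S5)
  step 3: S2  (read c: S5→S2)
  step 4: S5  (read d: S2→S5)
  step 5: S2  (read c: S5→S2)
  step 6: S5  (read d: S2→S5)
  step 7: S2  (read d: S5→S2)
  step 8: S3  (read c: S2→S3)
  step 9: S5  (read d: S3→S5)

After reading 9 characters, N is in state S5.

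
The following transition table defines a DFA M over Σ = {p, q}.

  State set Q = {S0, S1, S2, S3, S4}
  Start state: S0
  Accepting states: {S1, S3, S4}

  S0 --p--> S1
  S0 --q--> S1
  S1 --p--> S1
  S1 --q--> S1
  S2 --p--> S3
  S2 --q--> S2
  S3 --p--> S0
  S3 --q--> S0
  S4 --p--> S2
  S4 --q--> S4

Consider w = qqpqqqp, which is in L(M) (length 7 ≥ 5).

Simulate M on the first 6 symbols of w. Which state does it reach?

S1

Run of M on the first 6 characters of w = q q p q q q:
  step 0: S0  (start)
  step 1: S1  (read q: S0→S1)
  step 2: S1  (read q: S1→S1)
  step 3: S1  (read p: S1→S1)
  step 4: S1  (read q: S1→S1)
  step 5: S1  (read q: S1→S1)
  step 6: S1  (read q: S1→S1)

After reading 6 characters, M is in state S1.
(This kind of state-tracing is the core of the pumping-lemma construction: with 5 states, pigeonhole forces a repeat within the first 5 steps.)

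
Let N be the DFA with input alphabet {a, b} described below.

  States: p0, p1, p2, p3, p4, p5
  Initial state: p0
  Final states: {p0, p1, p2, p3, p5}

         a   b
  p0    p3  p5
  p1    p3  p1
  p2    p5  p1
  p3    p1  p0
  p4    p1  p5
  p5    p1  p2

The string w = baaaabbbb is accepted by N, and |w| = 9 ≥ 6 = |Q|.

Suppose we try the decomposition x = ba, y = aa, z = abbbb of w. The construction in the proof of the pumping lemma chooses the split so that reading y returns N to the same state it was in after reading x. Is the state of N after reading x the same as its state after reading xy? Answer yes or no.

Run of N on the first 4 characters of w = b a a a:
  step 0: p0  (start)
  step 1: p5  (read b: p0→p5)
  step 2: p1  (read a: p5→p1)
  step 3: p3  (read a: p1→p3)
  step 4: p1  (read a: p3→p1)

After x (step 2): p1. After xy (step 4): p1.
They match, so y = aa drives N around a cycle from p1 back to itself; pumping y any number of times keeps N in p1 before reading z, and xyⁱz ∈ L(N) for every i ≥ 0.

yes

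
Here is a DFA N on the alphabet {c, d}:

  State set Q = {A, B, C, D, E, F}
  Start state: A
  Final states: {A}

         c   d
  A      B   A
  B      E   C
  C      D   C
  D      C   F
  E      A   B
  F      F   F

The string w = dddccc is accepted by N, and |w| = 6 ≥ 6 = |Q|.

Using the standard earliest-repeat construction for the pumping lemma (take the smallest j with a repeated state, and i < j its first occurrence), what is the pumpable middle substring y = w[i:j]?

State sequence: A -d-> A -d-> A -d-> A -c-> B -c-> E -c-> A
First repeat at step 1: A was already visited.

So i = 0, j = 1, giving x = w[0:0] = ε, y = w[0:1] = d, z = w[1:6] = ddccc.
Check: |xy| = 1 ≤ 6 and |y| = 1 ≥ 1. Reading y takes N from A back to A, so every xyⁱz is accepted.

d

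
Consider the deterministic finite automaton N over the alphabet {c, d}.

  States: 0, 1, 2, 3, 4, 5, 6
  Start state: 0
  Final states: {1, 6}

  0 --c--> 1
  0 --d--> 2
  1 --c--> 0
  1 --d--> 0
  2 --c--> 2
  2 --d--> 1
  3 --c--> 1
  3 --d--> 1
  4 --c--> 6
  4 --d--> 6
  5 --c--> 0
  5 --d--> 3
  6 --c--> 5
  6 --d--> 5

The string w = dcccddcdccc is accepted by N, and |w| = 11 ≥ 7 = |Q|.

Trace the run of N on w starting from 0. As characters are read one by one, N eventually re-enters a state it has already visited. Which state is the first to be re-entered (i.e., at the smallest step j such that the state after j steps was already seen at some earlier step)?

2

Run of N on w = d c c c d d c d c c c:
  step 0: 0  (start)
  step 1: 2  (read d: 0→2)
  step 2: 2  (read c: 2→2)   ← first repeat (2 seen earlier)
  step 3: 2  (read c: 2→2)
  step 4: 2  (read c: 2→2)
  step 5: 1  (read d: 2→1)
  step 6: 0  (read d: 1→0)
  step 7: 1  (read c: 0→1)
  step 8: 0  (read d: 1→0)
  step 9: 1  (read c: 0→1)
  step 10: 0  (read c: 1→0)
  step 11: 1  (read c: 0→1)

The earliest repeat is at step j = 2: N is in 2, which it already visited at step i = 1.
Pumping length from the standard proof: p = 7 (the number of states). The repeated state found above gives |xy| = j ≤ 7 and |y| = j − i ≥ 1.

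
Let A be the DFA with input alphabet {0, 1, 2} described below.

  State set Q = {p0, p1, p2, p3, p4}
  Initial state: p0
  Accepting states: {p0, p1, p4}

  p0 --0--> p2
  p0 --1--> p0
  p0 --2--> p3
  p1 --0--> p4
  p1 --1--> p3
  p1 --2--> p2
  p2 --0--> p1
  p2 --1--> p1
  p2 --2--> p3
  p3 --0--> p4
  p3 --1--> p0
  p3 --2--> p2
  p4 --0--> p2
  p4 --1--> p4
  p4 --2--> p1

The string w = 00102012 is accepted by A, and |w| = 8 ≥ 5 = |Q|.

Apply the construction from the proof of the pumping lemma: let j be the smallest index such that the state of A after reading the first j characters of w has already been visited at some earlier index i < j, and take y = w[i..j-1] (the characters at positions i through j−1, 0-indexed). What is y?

State sequence: p0 -0-> p2 -0-> p1 -1-> p3 -0-> p4 -2-> p1 -0-> p4 -1-> p4 -2-> p1
First repeat at step 5: p1 was already visited.

So i = 2, j = 5, giving x = w[0:2] = 00, y = w[2:5] = 102, z = w[5:8] = 012.
Check: |xy| = 5 ≤ 5 and |y| = 3 ≥ 1. Reading y takes A from p1 back to p1, so every xyⁱz is accepted.

102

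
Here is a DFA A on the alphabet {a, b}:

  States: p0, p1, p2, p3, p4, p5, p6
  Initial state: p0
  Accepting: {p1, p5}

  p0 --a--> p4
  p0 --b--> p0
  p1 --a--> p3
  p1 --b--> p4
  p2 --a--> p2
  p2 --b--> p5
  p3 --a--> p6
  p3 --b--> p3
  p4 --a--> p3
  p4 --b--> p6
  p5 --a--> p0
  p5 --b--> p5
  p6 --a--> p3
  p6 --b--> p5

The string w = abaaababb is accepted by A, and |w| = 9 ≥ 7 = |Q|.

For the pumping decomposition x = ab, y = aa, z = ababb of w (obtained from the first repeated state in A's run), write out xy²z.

xy^2z = ab·aa·aa·ababb = abaaaaababb.
Reading y = aa takes A from p6 back to p6, so after x·y·y the machine is still in p6, and z then leads to the accepting state p5. Hence abaaaaababb ∈ L(A).

abaaaaababb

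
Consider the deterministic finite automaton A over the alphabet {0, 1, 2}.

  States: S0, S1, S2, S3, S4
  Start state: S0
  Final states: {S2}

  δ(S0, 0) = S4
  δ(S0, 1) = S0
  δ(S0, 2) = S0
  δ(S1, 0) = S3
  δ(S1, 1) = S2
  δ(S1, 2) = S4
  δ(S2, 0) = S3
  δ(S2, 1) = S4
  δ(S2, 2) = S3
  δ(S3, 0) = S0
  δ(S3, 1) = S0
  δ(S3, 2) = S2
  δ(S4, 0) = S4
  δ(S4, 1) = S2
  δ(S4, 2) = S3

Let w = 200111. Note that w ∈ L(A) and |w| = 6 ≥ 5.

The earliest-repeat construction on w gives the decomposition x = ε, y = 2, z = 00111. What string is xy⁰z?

00111

xy⁰z = xz = ε·00111 = 00111.
Reading y = 2 takes A from S0 back to S0, so after x the machine is still in S0, and z then leads to the accepting state S2. Hence 00111 ∈ L(A).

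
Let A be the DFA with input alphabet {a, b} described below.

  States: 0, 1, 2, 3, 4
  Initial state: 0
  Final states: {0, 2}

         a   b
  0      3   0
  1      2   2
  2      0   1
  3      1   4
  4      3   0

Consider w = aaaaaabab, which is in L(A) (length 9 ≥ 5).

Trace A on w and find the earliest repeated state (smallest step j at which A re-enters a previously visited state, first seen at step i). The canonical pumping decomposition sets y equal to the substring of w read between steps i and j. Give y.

aaaa

State sequence: 0 -a-> 3 -a-> 1 -a-> 2 -a-> 0 -a-> 3 -a-> 1 -b-> 2 -a-> 0 -b-> 0
First repeat at step 4: 0 was already visited.

So i = 0, j = 4, giving x = w[0:0] = ε, y = w[0:4] = aaaa, z = w[4:9] = aabab.
Check: |xy| = 4 ≤ 5 and |y| = 4 ≥ 1. Reading y takes A from 0 back to 0, so every xyⁱz is accepted.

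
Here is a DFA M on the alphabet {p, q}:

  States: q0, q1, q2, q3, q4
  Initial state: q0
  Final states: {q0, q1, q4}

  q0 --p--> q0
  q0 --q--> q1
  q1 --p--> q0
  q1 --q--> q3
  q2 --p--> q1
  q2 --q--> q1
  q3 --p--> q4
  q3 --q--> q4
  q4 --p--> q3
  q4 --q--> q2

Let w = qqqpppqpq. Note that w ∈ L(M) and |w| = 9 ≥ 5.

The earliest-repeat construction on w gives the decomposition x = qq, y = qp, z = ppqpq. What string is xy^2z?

qqqpqpppqpq

xy^2z = qq·qp·qp·ppqpq = qqqpqpppqpq.
Reading y = qp takes M from q3 back to q3, so after x·y·y the machine is still in q3, and z then leads to the accepting state q4. Hence qqqpqpppqpq ∈ L(M).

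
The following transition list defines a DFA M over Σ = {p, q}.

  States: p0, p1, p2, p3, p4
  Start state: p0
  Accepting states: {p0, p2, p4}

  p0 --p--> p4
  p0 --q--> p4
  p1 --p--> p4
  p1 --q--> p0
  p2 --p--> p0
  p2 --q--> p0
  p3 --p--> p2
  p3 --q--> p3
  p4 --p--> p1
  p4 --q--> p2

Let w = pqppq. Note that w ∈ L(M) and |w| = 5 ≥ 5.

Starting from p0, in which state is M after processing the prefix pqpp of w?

p4

State sequence: p0 -p-> p4 -q-> p2 -p-> p0 -p-> p4

After reading 4 characters, M is in state p4.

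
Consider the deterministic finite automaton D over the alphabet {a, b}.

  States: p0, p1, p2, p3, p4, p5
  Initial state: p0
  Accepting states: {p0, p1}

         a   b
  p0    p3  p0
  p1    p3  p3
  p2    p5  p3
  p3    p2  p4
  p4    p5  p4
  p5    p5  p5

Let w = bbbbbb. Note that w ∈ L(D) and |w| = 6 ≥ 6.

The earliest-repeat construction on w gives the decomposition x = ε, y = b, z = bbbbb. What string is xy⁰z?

bbbbb

xy⁰z = xz = ε·bbbbb = bbbbb.
Reading y = b takes D from p0 back to p0, so after x the machine is still in p0, and z then leads to the accepting state p0. Hence bbbbb ∈ L(D).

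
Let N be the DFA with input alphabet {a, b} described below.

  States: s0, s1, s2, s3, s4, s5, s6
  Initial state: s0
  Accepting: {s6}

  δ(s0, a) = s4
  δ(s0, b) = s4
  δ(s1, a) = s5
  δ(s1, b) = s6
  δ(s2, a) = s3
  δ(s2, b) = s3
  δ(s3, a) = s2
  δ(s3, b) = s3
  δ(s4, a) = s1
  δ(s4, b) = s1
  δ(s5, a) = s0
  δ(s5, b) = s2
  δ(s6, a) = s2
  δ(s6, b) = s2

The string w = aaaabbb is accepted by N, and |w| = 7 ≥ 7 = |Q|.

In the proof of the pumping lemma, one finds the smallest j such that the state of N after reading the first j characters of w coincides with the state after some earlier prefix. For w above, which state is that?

State sequence: s0 -a-> s4 -a-> s1 -a-> s5 -a-> s0 -b-> s4 -b-> s1 -b-> s6
First repeat at step 4: s0 was already visited.

The earliest repeat is at step j = 4: N is in s0, which it already visited at step i = 0.

s0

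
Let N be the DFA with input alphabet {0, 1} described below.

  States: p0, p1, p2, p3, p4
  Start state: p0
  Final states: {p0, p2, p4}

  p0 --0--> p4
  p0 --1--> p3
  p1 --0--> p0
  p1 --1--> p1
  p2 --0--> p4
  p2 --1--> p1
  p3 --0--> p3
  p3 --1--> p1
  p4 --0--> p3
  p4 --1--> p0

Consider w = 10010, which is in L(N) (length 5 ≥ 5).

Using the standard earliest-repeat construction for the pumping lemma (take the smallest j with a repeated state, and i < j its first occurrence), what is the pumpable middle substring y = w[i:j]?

State sequence: p0 -1-> p3 -0-> p3 -0-> p3 -1-> p1 -0-> p0
First repeat at step 2: p3 was already visited.

So i = 1, j = 2, giving x = w[0:1] = 1, y = w[1:2] = 0, z = w[2:5] = 010.
Check: |xy| = 2 ≤ 5 and |y| = 1 ≥ 1. Reading y takes N from p3 back to p3, so every xyⁱz is accepted.
Since N has 5 states, any run of length ≥ 5 visits 5+1 states, so by pigeonhole some state repeats within the first 5 steps — that repeat gives the pumpable loop.

0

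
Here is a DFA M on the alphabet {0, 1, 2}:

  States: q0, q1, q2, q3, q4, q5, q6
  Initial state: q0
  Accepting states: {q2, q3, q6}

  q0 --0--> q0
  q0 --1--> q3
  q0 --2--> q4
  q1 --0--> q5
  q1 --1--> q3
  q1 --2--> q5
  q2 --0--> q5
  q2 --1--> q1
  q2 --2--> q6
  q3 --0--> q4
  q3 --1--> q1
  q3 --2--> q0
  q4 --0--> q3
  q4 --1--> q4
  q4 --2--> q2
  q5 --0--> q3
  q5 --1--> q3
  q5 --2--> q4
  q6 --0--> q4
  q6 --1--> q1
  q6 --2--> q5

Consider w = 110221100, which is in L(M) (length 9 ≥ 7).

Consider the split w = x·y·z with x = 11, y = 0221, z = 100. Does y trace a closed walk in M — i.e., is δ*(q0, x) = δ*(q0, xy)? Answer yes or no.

yes

State sequence: q0 -1-> q3 -1-> q1 -0-> q5 -2-> q4 -2-> q2 -1-> q1

After x (step 2): q1. After xy (step 6): q1.
They match, so y = 0221 drives M around a cycle from q1 back to itself; pumping y any number of times keeps M in q1 before reading z, and xyⁱz ∈ L(M) for every i ≥ 0.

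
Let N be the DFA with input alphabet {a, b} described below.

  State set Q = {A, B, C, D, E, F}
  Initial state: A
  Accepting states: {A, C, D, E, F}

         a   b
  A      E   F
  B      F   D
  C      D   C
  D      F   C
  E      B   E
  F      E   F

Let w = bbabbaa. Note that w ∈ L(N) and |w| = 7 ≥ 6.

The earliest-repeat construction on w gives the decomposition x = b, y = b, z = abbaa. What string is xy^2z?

bbbabbaa

xy^2z = b·b·b·abbaa = bbbabbaa.
Reading y = b takes N from F back to F, so after x·y·y the machine is still in F, and z then leads to the accepting state F. Hence bbbabbaa ∈ L(N).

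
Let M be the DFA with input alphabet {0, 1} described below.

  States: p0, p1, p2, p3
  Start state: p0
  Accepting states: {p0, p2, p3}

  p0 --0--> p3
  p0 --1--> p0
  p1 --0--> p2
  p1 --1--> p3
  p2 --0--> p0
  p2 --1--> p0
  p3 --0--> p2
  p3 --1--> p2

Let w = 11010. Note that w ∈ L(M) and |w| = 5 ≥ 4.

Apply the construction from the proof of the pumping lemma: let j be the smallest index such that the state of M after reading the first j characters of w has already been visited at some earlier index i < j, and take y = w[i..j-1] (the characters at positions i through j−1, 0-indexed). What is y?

State sequence: p0 -1-> p0 -1-> p0 -0-> p3 -1-> p2 -0-> p0
First repeat at step 1: p0 was already visited.

So i = 0, j = 1, giving x = w[0:0] = ε, y = w[0:1] = 1, z = w[1:5] = 1010.
Check: |xy| = 1 ≤ 4 and |y| = 1 ≥ 1. Reading y takes M from p0 back to p0, so every xyⁱz is accepted.
The DFA has 4 states, so the proof of the pumping lemma guarantees a repeated state among the first 4+1 visited; the segment between the two visits is the pumpable y.

1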